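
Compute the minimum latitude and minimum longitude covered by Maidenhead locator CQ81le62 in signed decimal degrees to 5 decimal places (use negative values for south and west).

71.17500, -123.03333

Field C=2, Q=16: +2·20° lon, +16·10° lat → SW at lon -140°, lat 70°.
Square 8, 1: +8·2° lon, +1·1° lat → SW at lon -124°, lat 71°.
Subsquare l=11, e=4: +11·0.0833333° lon, +4·0.0416667° lat → SW at lon -123.083°, lat 71.1667°.
Extended square 6, 2: +6·0.00833333° lon, +2·0.00416667° lat → SW at lon -123.033°, lat 71.175°.
latitude 71.17500, longitude -123.03333.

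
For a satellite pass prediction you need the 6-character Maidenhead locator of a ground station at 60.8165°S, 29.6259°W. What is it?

HC59ee

Add 180° to longitude and 90° to latitude: 150.3741, 29.1835.
Field: lon ⌊150.3741/20⌋ = 7 → H; lat ⌊29.1835/10⌋ = 2 → C.
Square: lon ⌊10.3741/2⌋ = 5; lat ⌊9.1835/1⌋ = 9.
Subsquare: lon ⌊0.3741/0.0833333⌋ = 4 → e; lat ⌊0.1835/0.0416667⌋ = 4 → e.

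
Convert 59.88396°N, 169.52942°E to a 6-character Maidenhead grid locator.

Shift to the Maidenhead origin (180°W, 90°S): lon 349.5294, lat 149.8840.
Field: 349.5294/20 → 17 → R, 149.8840/10 → 14 → O; chars RO.
Square: 9.5294/2 → 4, 9.8840/1 → 9; chars 49.
Subsquare: 1.5294/0.0833333 → 18 → s, 0.8840/0.0416667 → 21 → v; chars sv.

RO49sv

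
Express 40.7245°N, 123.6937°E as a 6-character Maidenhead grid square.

PN10ur

Offset from 180°W / 90°S: lon 303.6937°, lat 130.7245°.
Field (20°×10°, letters A–R): lon ⌊303.6937/20⌋ = 15 → P; lat ⌊130.7245/10⌋ = 13 → N.
Square (2°×1°, digits 0–9): lon ⌊3.6937/2⌋ = 1; lat ⌊0.7245/1⌋ = 0.
Subsquare (5′×2.5′, letters a–x): lon ⌊1.6937/0.0833333⌋ = 20 → u; lat ⌊0.7245/0.0416667⌋ = 17 → r.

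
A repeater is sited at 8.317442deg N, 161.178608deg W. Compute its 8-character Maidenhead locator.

Shift to the Maidenhead origin (180°W, 90°S): lon 18.82139, lat 98.31744.
Field: lon ⌊18.82139/20⌋ = 0 → A; lat ⌊98.31744/10⌋ = 9 → J.
Square: lon ⌊18.82139/2⌋ = 9; lat ⌊8.31744/1⌋ = 8.
Subsquare: lon ⌊0.82139/0.0833333⌋ = 9 → j; lat ⌊0.31744/0.0416667⌋ = 7 → h.
Extended square: lon ⌊0.07139/0.00833333⌋ = 8; lat ⌊0.02578/0.00416667⌋ = 6.

AJ98jh86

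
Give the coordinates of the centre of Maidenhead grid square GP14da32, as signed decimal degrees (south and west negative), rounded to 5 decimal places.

64.01042, -57.72083

Field G=6, P=15: +6·20° lon, +15·10° lat → SW at lon -60°, lat 60°.
Square 1, 4: +1·2° lon, +4·1° lat → SW at lon -58°, lat 64°.
Subsquare d=3, a=0: +3·0.0833333° lon, +0·0.0416667° lat → SW at lon -57.75°, lat 64°.
Extended square 3, 2: +3·0.00833333° lon, +2·0.00416667° lat → SW at lon -57.725°, lat 64.0083°.
Cell spans 0.00833333° lon × 0.00416667° lat. Centre is SW corner plus half of each.
latitude 64.01042, longitude -57.72083.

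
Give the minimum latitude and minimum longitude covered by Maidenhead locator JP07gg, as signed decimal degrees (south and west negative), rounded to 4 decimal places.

67.2500, 0.5000

Field J=9, P=15: +9·20° lon, +15·10° lat → SW at lon 0°, lat 60°.
Square 0, 7: +0·2° lon, +7·1° lat → SW at lon 0°, lat 67°.
Subsquare g=6, g=6: +6·0.0833333° lon, +6·0.0416667° lat → SW at lon 0.5°, lat 67.25°.
latitude 67.2500, longitude 0.5000.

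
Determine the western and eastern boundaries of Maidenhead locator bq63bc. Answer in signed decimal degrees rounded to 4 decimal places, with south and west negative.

Field B=1, Q=16: +1·20° lon, +16·10° lat → SW at lon -160°, lat 70°.
Square 6, 3: +6·2° lon, +3·1° lat → SW at lon -148°, lat 73°.
Subsquare b=1, c=2: +1·0.0833333° lon, +2·0.0416667° lat → SW at lon -147.917°, lat 73.0833°.
Cell spans 0.0833333° lon × 0.0416667° lat.
west -147.9167, east -147.8333.

-147.9167, -147.8333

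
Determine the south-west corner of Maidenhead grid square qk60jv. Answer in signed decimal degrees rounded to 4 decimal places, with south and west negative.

10.8750, 152.7500

Field Q=16, K=10: +16·20° lon, +10·10° lat → SW at lon 140°, lat 10°.
Square 6, 0: +6·2° lon, +0·1° lat → SW at lon 152°, lat 10°.
Subsquare j=9, v=21: +9·0.0833333° lon, +21·0.0416667° lat → SW at lon 152.75°, lat 10.875°.
latitude 10.8750, longitude 152.7500.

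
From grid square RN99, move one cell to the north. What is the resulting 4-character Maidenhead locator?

RO90

Latitude square 9; +1 → 10, wraps to 0, carry into field.
Latitude field N = 13; +1 → 14 = O.
The longitude characters are unchanged.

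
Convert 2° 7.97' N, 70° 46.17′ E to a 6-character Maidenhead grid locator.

Add 180° to longitude and 90° to latitude: 250.7695, 92.1328.
Field: 250.7695/20 → 12 → M, 92.1328/10 → 9 → J; chars MJ.
Square: 10.7695/2 → 5, 2.1328/1 → 2; chars 52.
Subsquare: 0.7695/0.0833333 → 9 → j, 0.1328/0.0416667 → 3 → d; chars jd.

MJ52jd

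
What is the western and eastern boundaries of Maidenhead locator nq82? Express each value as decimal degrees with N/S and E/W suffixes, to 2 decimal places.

96.00° E, 98.00° E

Field N=13, Q=16: +13·20° lon, +16·10° lat → SW at lon 80°, lat 70°.
Square 8, 2: +8·2° lon, +2·1° lat → SW at lon 96°, lat 72°.
Cell spans 2° lon × 1° lat.
west 96.00° E, east 98.00° E.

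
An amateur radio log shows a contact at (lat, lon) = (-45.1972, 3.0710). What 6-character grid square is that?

Offset from 180°W / 90°S: lon 183.0710°, lat 44.8028°.
Field (20°×10°, letters A–R): 183.0710/20 → 9 → J, 44.8028/10 → 4 → E; chars JE.
Square (2°×1°, digits 0–9): 3.0710/2 → 1, 4.8028/1 → 4; chars 14.
Subsquare (5′×2.5′, letters a–x): 1.0710/0.0833333 → 12 → m, 0.8028/0.0416667 → 19 → t; chars mt.

JE14mt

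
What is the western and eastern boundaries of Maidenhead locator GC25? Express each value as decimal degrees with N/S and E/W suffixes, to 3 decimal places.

56.000° W, 54.000° W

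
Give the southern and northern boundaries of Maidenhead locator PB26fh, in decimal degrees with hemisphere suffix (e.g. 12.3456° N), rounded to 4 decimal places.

Field P=15, B=1: +15·20° lon, +1·10° lat → SW at lon 120°, lat -80°.
Square 2, 6: +2·2° lon, +6·1° lat → SW at lon 124°, lat -74°.
Subsquare f=5, h=7: +5·0.0833333° lon, +7·0.0416667° lat → SW at lon 124.417°, lat -73.7083°.
Cell spans 0.0833333° lon × 0.0416667° lat.
south 73.7083° S, north 73.6667° S.

73.7083° S, 73.6667° S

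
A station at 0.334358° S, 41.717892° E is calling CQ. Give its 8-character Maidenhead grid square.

LI09up69

Offset from 180°W / 90°S: lon 221.71789°, lat 89.66564°.
Field (20°×10°, letters A–R): lon ⌊221.71789/20⌋ = 11 → L; lat ⌊89.66564/10⌋ = 8 → I.
Square (2°×1°, digits 0–9): lon ⌊1.71789/2⌋ = 0; lat ⌊9.66564/1⌋ = 9.
Subsquare (5′×2.5′, letters a–x): lon ⌊1.71789/0.0833333⌋ = 20 → u; lat ⌊0.66564/0.0416667⌋ = 15 → p.
Extended square (30″×15″, digits 0–9): lon ⌊0.05123/0.00833333⌋ = 6; lat ⌊0.04064/0.00416667⌋ = 9.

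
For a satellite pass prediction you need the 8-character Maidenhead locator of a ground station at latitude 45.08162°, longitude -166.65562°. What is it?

Shift to the Maidenhead origin (180°W, 90°S): lon 13.34438, lat 135.08162.
Field: 13.34438/20 → 0 → A, 135.08162/10 → 13 → N; chars AN.
Square: 13.34438/2 → 6, 5.08162/1 → 5; chars 65.
Subsquare: 1.34438/0.0833333 → 16 → q, 0.08162/0.0416667 → 1 → b; chars qb.
Extended square: 0.01105/0.00833333 → 1, 0.03995/0.00416667 → 9; chars 19.

AN65qb19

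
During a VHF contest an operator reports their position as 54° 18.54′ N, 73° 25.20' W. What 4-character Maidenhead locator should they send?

FO34

Add 180° to longitude and 90° to latitude: 106.58, 144.31.
Field: 106.58/20 → 5 → F, 144.31/10 → 14 → O; chars FO.
Square: 6.58/2 → 3, 4.31/1 → 4; chars 34.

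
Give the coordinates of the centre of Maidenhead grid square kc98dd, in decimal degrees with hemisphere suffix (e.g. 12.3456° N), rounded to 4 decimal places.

Field K=10, C=2: +10·20° lon, +2·10° lat → SW at lon 20°, lat -70°.
Square 9, 8: +9·2° lon, +8·1° lat → SW at lon 38°, lat -62°.
Subsquare d=3, d=3: +3·0.0833333° lon, +3·0.0416667° lat → SW at lon 38.25°, lat -61.875°.
Cell spans 0.0833333° lon × 0.0416667° lat. Centre is SW corner plus half of each.
latitude 61.8542° S, longitude 38.2917° E.

61.8542° S, 38.2917° E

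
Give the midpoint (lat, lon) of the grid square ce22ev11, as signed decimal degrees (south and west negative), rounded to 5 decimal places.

-47.11875, -135.65417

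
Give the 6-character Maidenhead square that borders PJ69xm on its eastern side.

Longitude subsquare x = 23; +1 → 24, wraps to 0 = a, carry into square.
Longitude square 6; +1 → 7.
The latitude characters are unchanged.

PJ79am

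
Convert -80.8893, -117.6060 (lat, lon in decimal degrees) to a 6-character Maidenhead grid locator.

DA19ec

Offset from 180°W / 90°S: lon 62.3940°, lat 9.1107°.
Field: lon ⌊62.3940/20⌋ = 3 → D; lat ⌊9.1107/10⌋ = 0 → A.
Square: lon ⌊2.3940/2⌋ = 1; lat ⌊9.1107/1⌋ = 9.
Subsquare: lon ⌊0.3940/0.0833333⌋ = 4 → e; lat ⌊0.1107/0.0416667⌋ = 2 → c.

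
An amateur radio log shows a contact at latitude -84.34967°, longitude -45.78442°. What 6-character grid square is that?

GA75cp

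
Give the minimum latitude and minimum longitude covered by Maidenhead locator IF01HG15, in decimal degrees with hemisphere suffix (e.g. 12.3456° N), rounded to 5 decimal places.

38.72917° S, 19.40833° W

Field I=8, F=5: +8·20° lon, +5·10° lat → SW at lon -20°, lat -40°.
Square 0, 1: +0·2° lon, +1·1° lat → SW at lon -20°, lat -39°.
Subsquare h=7, g=6: +7·0.0833333° lon, +6·0.0416667° lat → SW at lon -19.4167°, lat -38.75°.
Extended square 1, 5: +1·0.00833333° lon, +5·0.00416667° lat → SW at lon -19.4083°, lat -38.7292°.
latitude 38.72917° S, longitude 19.40833° W.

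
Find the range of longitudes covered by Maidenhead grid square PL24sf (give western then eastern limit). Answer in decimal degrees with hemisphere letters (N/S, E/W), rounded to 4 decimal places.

Field P=15, L=11: +15·20° lon, +11·10° lat → SW at lon 120°, lat 20°.
Square 2, 4: +2·2° lon, +4·1° lat → SW at lon 124°, lat 24°.
Subsquare s=18, f=5: +18·0.0833333° lon, +5·0.0416667° lat → SW at lon 125.5°, lat 24.2083°.
Cell spans 0.0833333° lon × 0.0416667° lat.
west 125.5000° E, east 125.5833° E.

125.5000° E, 125.5833° E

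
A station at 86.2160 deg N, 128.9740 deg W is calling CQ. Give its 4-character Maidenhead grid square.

CR56

Shift to the Maidenhead origin (180°W, 90°S): lon 51.03, lat 176.22.
Field (20°×10°, letters A–R): 51.03/20 → 2 → C, 176.22/10 → 17 → R; chars CR.
Square (2°×1°, digits 0–9): 11.03/2 → 5, 6.22/1 → 6; chars 56.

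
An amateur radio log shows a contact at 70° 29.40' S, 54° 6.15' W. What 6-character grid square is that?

GB29wm

Add 180° to longitude and 90° to latitude: 125.8975, 19.5100.
Field: lon ⌊125.8975/20⌋ = 6 → G; lat ⌊19.5100/10⌋ = 1 → B.
Square: lon ⌊5.8975/2⌋ = 2; lat ⌊9.5100/1⌋ = 9.
Subsquare: lon ⌊1.8975/0.0833333⌋ = 22 → w; lat ⌊0.5100/0.0416667⌋ = 12 → m.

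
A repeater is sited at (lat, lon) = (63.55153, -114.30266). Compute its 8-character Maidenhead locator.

DP23un32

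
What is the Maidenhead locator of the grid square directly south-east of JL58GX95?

JL58hx04

Longitude extended square 9; +1 → 10, wraps to 0, carry into subsquare.
Longitude subsquare g = 6; +1 → 7 = h.
Latitude extended square 5; −1 → 4.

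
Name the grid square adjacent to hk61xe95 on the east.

HK71ae05

Longitude extended square 9; +1 → 10, wraps to 0, carry into subsquare.
Longitude subsquare x = 23; +1 → 24, wraps to 0 = a, carry into square.
Longitude square 6; +1 → 7.
The latitude characters are unchanged.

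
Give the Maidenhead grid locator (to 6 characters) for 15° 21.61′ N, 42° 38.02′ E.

LK15hi

Shift to the Maidenhead origin (180°W, 90°S): lon 222.6337, lat 105.3602.
Field: 222.6337/20 → 11 → L, 105.3602/10 → 10 → K; chars LK.
Square: 2.6337/2 → 1, 5.3602/1 → 5; chars 15.
Subsquare: 0.6337/0.0833333 → 7 → h, 0.3602/0.0416667 → 8 → i; chars hi.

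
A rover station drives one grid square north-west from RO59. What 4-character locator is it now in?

RP40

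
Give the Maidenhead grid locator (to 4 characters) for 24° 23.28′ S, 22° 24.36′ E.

KG15

Shift to the Maidenhead origin (180°W, 90°S): lon 202.41, lat 65.61.
Field: lon ⌊202.41/20⌋ = 10 → K; lat ⌊65.61/10⌋ = 6 → G.
Square: lon ⌊2.41/2⌋ = 1; lat ⌊5.61/1⌋ = 5.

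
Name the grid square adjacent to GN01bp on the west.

Longitude subsquare b = 1; −1 → 0 = a.
The latitude characters are unchanged.

GN01ap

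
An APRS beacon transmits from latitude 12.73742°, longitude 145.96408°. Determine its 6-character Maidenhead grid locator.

Add 180° to longitude and 90° to latitude: 325.9641, 102.7374.
Field: 325.9641/20 → 16 → Q, 102.7374/10 → 10 → K; chars QK.
Square: 5.9641/2 → 2, 2.7374/1 → 2; chars 22.
Subsquare: 1.9641/0.0833333 → 23 → x, 0.7374/0.0416667 → 17 → r; chars xr.

QK22xr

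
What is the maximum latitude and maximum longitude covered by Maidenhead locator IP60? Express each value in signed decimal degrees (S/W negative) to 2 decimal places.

61.00, -6.00

Field I=8, P=15: +8·20° lon, +15·10° lat → SW at lon -20°, lat 60°.
Square 6, 0: +6·2° lon, +0·1° lat → SW at lon -8°, lat 60°.
Cell spans 2° lon × 1° lat. NE corner is SW corner plus one full cell.
latitude 61.00, longitude -6.00.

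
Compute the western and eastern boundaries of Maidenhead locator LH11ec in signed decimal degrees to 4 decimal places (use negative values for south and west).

42.3333, 42.4167

Field L=11, H=7: +11·20° lon, +7·10° lat → SW at lon 40°, lat -20°.
Square 1, 1: +1·2° lon, +1·1° lat → SW at lon 42°, lat -19°.
Subsquare e=4, c=2: +4·0.0833333° lon, +2·0.0416667° lat → SW at lon 42.3333°, lat -18.9167°.
Cell spans 0.0833333° lon × 0.0416667° lat.
west 42.3333, east 42.4167.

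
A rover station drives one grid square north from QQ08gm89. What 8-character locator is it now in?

QQ08gn80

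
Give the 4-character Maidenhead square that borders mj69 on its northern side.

MK60

Latitude square 9; +1 → 10, wraps to 0, carry into field.
Latitude field J = 9; +1 → 10 = K.
The longitude characters are unchanged.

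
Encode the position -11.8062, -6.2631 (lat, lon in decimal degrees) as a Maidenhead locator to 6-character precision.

IH68ue

Offset from 180°W / 90°S: lon 173.7369°, lat 78.1938°.
Field: lon ⌊173.7369/20⌋ = 8 → I; lat ⌊78.1938/10⌋ = 7 → H.
Square: lon ⌊13.7369/2⌋ = 6; lat ⌊8.1938/1⌋ = 8.
Subsquare: lon ⌊1.7369/0.0833333⌋ = 20 → u; lat ⌊0.1938/0.0416667⌋ = 4 → e.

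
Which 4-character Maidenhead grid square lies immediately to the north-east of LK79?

LL80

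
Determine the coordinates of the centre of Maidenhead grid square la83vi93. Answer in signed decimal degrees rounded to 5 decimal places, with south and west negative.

-86.65208, 57.82917

Field L=11, A=0: +11·20° lon, +0·10° lat → SW at lon 40°, lat -90°.
Square 8, 3: +8·2° lon, +3·1° lat → SW at lon 56°, lat -87°.
Subsquare v=21, i=8: +21·0.0833333° lon, +8·0.0416667° lat → SW at lon 57.75°, lat -86.6667°.
Extended square 9, 3: +9·0.00833333° lon, +3·0.00416667° lat → SW at lon 57.825°, lat -86.6542°.
Cell spans 0.00833333° lon × 0.00416667° lat. Centre is SW corner plus half of each.
latitude -86.65208, longitude 57.82917.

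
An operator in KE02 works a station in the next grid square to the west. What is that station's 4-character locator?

Longitude square 0; −1 → -1, wraps to 9, carry into field.
Longitude field K = 10; −1 → 9 = J.
The latitude characters are unchanged.

JE92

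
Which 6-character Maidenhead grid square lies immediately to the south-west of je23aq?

JE13xp

Longitude subsquare a = 0; −1 → -1, wraps to 23 = x, carry into square.
Longitude square 2; −1 → 1.
Latitude subsquare q = 16; −1 → 15 = p.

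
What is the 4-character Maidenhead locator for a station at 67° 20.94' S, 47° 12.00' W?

Offset from 180°W / 90°S: lon 132.80°, lat 22.65°.
Field: lon ⌊132.80/20⌋ = 6 → G; lat ⌊22.65/10⌋ = 2 → C.
Square: lon ⌊12.80/2⌋ = 6; lat ⌊2.65/1⌋ = 2.

GC62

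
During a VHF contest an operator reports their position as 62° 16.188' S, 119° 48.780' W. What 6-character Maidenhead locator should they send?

Add 180° to longitude and 90° to latitude: 60.1870, 27.7302.
Field: lon ⌊60.1870/20⌋ = 3 → D; lat ⌊27.7302/10⌋ = 2 → C.
Square: lon ⌊0.1870/2⌋ = 0; lat ⌊7.7302/1⌋ = 7.
Subsquare: lon ⌊0.1870/0.0833333⌋ = 2 → c; lat ⌊0.7302/0.0416667⌋ = 17 → r.

DC07cr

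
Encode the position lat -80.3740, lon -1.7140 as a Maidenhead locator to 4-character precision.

IA99

Add 180° to longitude and 90° to latitude: 178.29, 9.63.
Field (20°×10°, letters A–R): 178.29/20 → 8 → I, 9.63/10 → 0 → A; chars IA.
Square (2°×1°, digits 0–9): 18.29/2 → 9, 9.63/1 → 9; chars 99.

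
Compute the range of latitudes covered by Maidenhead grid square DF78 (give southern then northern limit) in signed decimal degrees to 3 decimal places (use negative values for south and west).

Field D=3, F=5: +3·20° lon, +5·10° lat → SW at lon -120°, lat -40°.
Square 7, 8: +7·2° lon, +8·1° lat → SW at lon -106°, lat -32°.
Cell spans 2° lon × 1° lat.
south -32.000, north -31.000.

-32.000, -31.000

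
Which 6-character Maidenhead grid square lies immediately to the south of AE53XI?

AE53xh

Latitude subsquare i = 8; −1 → 7 = h.
The longitude characters are unchanged.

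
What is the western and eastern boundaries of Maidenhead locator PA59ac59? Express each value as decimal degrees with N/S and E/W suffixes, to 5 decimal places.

Field P=15, A=0: +15·20° lon, +0·10° lat → SW at lon 120°, lat -90°.
Square 5, 9: +5·2° lon, +9·1° lat → SW at lon 130°, lat -81°.
Subsquare a=0, c=2: +0·0.0833333° lon, +2·0.0416667° lat → SW at lon 130°, lat -80.9167°.
Extended square 5, 9: +5·0.00833333° lon, +9·0.00416667° lat → SW at lon 130.042°, lat -80.8792°.
Cell spans 0.00833333° lon × 0.00416667° lat.
west 130.04167° E, east 130.05000° E.

130.04167° E, 130.05000° E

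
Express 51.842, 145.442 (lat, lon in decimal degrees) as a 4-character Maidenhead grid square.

QO21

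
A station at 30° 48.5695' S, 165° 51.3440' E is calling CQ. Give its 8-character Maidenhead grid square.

Shift to the Maidenhead origin (180°W, 90°S): lon 345.85573, lat 59.19051.
Field (20°×10°, letters A–R): 345.85573/20 → 17 → R, 59.19051/10 → 5 → F; chars RF.
Square (2°×1°, digits 0–9): 5.85573/2 → 2, 9.19051/1 → 9; chars 29.
Subsquare (5′×2.5′, letters a–x): 1.85573/0.0833333 → 22 → w, 0.19051/0.0416667 → 4 → e; chars we.
Extended square (30″×15″, digits 0–9): 0.02240/0.00833333 → 2, 0.02384/0.00416667 → 5; chars 25.

RF29we25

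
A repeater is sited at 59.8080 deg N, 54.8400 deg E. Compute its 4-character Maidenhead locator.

LO79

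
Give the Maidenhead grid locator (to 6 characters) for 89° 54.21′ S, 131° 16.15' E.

PA50pc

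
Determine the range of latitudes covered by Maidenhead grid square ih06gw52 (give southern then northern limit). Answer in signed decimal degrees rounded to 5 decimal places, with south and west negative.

Field I=8, H=7: +8·20° lon, +7·10° lat → SW at lon -20°, lat -20°.
Square 0, 6: +0·2° lon, +6·1° lat → SW at lon -20°, lat -14°.
Subsquare g=6, w=22: +6·0.0833333° lon, +22·0.0416667° lat → SW at lon -19.5°, lat -13.0833°.
Extended square 5, 2: +5·0.00833333° lon, +2·0.00416667° lat → SW at lon -19.4583°, lat -13.075°.
Cell spans 0.00833333° lon × 0.00416667° lat.
south -13.07500, north -13.07083.

-13.07500, -13.07083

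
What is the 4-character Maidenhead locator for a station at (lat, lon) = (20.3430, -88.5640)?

Shift to the Maidenhead origin (180°W, 90°S): lon 91.44, lat 110.34.
Field: 91.44/20 → 4 → E, 110.34/10 → 11 → L; chars EL.
Square: 11.44/2 → 5, 0.34/1 → 0; chars 50.

EL50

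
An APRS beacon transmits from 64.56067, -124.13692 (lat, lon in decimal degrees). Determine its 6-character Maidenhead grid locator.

Shift to the Maidenhead origin (180°W, 90°S): lon 55.8631, lat 154.5607.
Field (20°×10°, letters A–R): lon ⌊55.8631/20⌋ = 2 → C; lat ⌊154.5607/10⌋ = 15 → P.
Square (2°×1°, digits 0–9): lon ⌊15.8631/2⌋ = 7; lat ⌊4.5607/1⌋ = 4.
Subsquare (5′×2.5′, letters a–x): lon ⌊1.8631/0.0833333⌋ = 22 → w; lat ⌊0.5607/0.0416667⌋ = 13 → n.

CP74wn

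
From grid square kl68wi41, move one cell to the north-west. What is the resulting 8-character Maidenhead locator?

KL68wi32

Longitude extended square 4; −1 → 3.
Latitude extended square 1; +1 → 2.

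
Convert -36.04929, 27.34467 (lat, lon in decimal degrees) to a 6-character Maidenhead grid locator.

KF33qw

Offset from 180°W / 90°S: lon 207.3447°, lat 53.9507°.
Field: 207.3447/20 → 10 → K, 53.9507/10 → 5 → F; chars KF.
Square: 7.3447/2 → 3, 3.9507/1 → 3; chars 33.
Subsquare: 1.3447/0.0833333 → 16 → q, 0.9507/0.0416667 → 22 → w; chars qw.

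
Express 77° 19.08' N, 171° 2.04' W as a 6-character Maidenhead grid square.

Offset from 180°W / 90°S: lon 8.9660°, lat 167.3180°.
Field: lon ⌊8.9660/20⌋ = 0 → A; lat ⌊167.3180/10⌋ = 16 → Q.
Square: lon ⌊8.9660/2⌋ = 4; lat ⌊7.3180/1⌋ = 7.
Subsquare: lon ⌊0.9660/0.0833333⌋ = 11 → l; lat ⌊0.3180/0.0416667⌋ = 7 → h.

AQ47lh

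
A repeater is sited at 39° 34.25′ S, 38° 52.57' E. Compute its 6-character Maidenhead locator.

Add 180° to longitude and 90° to latitude: 218.8762, 50.4292.
Field (20°×10°, letters A–R): lon ⌊218.8762/20⌋ = 10 → K; lat ⌊50.4292/10⌋ = 5 → F.
Square (2°×1°, digits 0–9): lon ⌊18.8762/2⌋ = 9; lat ⌊0.4292/1⌋ = 0.
Subsquare (5′×2.5′, letters a–x): lon ⌊0.8762/0.0833333⌋ = 10 → k; lat ⌊0.4292/0.0416667⌋ = 10 → k.

KF90kk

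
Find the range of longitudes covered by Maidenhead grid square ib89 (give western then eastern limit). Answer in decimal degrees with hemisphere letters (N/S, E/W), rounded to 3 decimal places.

Field I=8, B=1: +8·20° lon, +1·10° lat → SW at lon -20°, lat -80°.
Square 8, 9: +8·2° lon, +9·1° lat → SW at lon -4°, lat -71°.
Cell spans 2° lon × 1° lat.
west 4.000° W, east 2.000° W.

4.000° W, 2.000° W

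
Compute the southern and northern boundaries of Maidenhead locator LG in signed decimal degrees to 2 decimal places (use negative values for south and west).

-30.00, -20.00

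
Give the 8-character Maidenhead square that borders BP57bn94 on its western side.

BP57bn84

Longitude extended square 9; −1 → 8.
The latitude characters are unchanged.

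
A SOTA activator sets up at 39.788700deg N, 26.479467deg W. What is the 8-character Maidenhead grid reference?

HM69ss29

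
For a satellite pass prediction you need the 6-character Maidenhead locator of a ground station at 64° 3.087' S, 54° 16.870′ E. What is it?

Add 180° to longitude and 90° to latitude: 234.2812, 25.9485.
Field: lon ⌊234.2812/20⌋ = 11 → L; lat ⌊25.9485/10⌋ = 2 → C.
Square: lon ⌊14.2812/2⌋ = 7; lat ⌊5.9485/1⌋ = 5.
Subsquare: lon ⌊0.2812/0.0833333⌋ = 3 → d; lat ⌊0.9485/0.0416667⌋ = 22 → w.

LC75dw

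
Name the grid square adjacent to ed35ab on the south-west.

Longitude subsquare a = 0; −1 → -1, wraps to 23 = x, carry into square.
Longitude square 3; −1 → 2.
Latitude subsquare b = 1; −1 → 0 = a.

ED25xa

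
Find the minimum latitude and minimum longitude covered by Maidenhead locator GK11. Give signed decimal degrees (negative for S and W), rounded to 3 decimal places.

11.000, -58.000

Field G=6, K=10: +6·20° lon, +10·10° lat → SW at lon -60°, lat 10°.
Square 1, 1: +1·2° lon, +1·1° lat → SW at lon -58°, lat 11°.
latitude 11.000, longitude -58.000.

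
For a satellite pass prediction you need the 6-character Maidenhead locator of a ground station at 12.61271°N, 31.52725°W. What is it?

Offset from 180°W / 90°S: lon 148.4727°, lat 102.6127°.
Field (20°×10°, letters A–R): lon ⌊148.4727/20⌋ = 7 → H; lat ⌊102.6127/10⌋ = 10 → K.
Square (2°×1°, digits 0–9): lon ⌊8.4727/2⌋ = 4; lat ⌊2.6127/1⌋ = 2.
Subsquare (5′×2.5′, letters a–x): lon ⌊0.4727/0.0833333⌋ = 5 → f; lat ⌊0.6127/0.0416667⌋ = 14 → o.

HK42fo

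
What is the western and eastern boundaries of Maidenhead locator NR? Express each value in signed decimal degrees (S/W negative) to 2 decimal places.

80.00, 100.00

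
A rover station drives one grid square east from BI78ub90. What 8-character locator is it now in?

BI78vb00

Longitude extended square 9; +1 → 10, wraps to 0, carry into subsquare.
Longitude subsquare u = 20; +1 → 21 = v.
The latitude characters are unchanged.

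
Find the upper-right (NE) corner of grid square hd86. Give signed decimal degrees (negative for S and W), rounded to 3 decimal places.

Field H=7, D=3: +7·20° lon, +3·10° lat → SW at lon -40°, lat -60°.
Square 8, 6: +8·2° lon, +6·1° lat → SW at lon -24°, lat -54°.
Cell spans 2° lon × 1° lat. NE corner is SW corner plus one full cell.
latitude -53.000, longitude -22.000.

-53.000, -22.000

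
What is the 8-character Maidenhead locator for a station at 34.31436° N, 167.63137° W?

Shift to the Maidenhead origin (180°W, 90°S): lon 12.36863, lat 124.31436.
Field (20°×10°, letters A–R): lon ⌊12.36863/20⌋ = 0 → A; lat ⌊124.31436/10⌋ = 12 → M.
Square (2°×1°, digits 0–9): lon ⌊12.36863/2⌋ = 6; lat ⌊4.31436/1⌋ = 4.
Subsquare (5′×2.5′, letters a–x): lon ⌊0.36863/0.0833333⌋ = 4 → e; lat ⌊0.31436/0.0416667⌋ = 7 → h.
Extended square (30″×15″, digits 0–9): lon ⌊0.03530/0.00833333⌋ = 4; lat ⌊0.02269/0.00416667⌋ = 5.

AM64eh45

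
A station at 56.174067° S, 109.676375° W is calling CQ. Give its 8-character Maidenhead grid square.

Add 180° to longitude and 90° to latitude: 70.32363, 33.82593.
Field (20°×10°, letters A–R): 70.32363/20 → 3 → D, 33.82593/10 → 3 → D; chars DD.
Square (2°×1°, digits 0–9): 10.32363/2 → 5, 3.82593/1 → 3; chars 53.
Subsquare (5′×2.5′, letters a–x): 0.32363/0.0833333 → 3 → d, 0.82593/0.0416667 → 19 → t; chars dt.
Extended square (30″×15″, digits 0–9): 0.07363/0.00833333 → 8, 0.03427/0.00416667 → 8; chars 88.

DD53dt88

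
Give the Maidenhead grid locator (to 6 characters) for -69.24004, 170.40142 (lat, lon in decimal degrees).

RC50es

Offset from 180°W / 90°S: lon 350.4014°, lat 20.7600°.
Field: 350.4014/20 → 17 → R, 20.7600/10 → 2 → C; chars RC.
Square: 10.4014/2 → 5, 0.7600/1 → 0; chars 50.
Subsquare: 0.4014/0.0833333 → 4 → e, 0.7600/0.0416667 → 18 → s; chars es.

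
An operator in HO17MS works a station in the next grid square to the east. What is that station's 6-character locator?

Longitude subsquare m = 12; +1 → 13 = n.
The latitude characters are unchanged.

HO17ns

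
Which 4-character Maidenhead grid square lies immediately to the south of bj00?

Latitude square 0; −1 → -1, wraps to 9, carry into field.
Latitude field J = 9; −1 → 8 = I.
The longitude characters are unchanged.

BI09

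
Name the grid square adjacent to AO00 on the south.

Latitude square 0; −1 → -1, wraps to 9, carry into field.
Latitude field O = 14; −1 → 13 = N.
The longitude characters are unchanged.

AN09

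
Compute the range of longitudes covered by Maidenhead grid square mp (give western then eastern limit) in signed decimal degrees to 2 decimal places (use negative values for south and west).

Field M=12, P=15: +12·20° lon, +15·10° lat → SW at lon 60°, lat 60°.
Cell spans 20° lon × 10° lat.
west 60.00, east 80.00.

60.00, 80.00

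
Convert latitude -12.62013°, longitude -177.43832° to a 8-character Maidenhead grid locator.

AH17gj71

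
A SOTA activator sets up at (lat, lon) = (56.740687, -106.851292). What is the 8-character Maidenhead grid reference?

DO66nr77

Add 180° to longitude and 90° to latitude: 73.14871, 146.74069.
Field: 73.14871/20 → 3 → D, 146.74069/10 → 14 → O; chars DO.
Square: 13.14871/2 → 6, 6.74069/1 → 6; chars 66.
Subsquare: 1.14871/0.0833333 → 13 → n, 0.74069/0.0416667 → 17 → r; chars nr.
Extended square: 0.06537/0.00833333 → 7, 0.03235/0.00416667 → 7; chars 77.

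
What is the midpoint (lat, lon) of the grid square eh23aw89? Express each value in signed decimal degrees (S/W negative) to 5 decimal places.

-16.04375, -95.92917

Field E=4, H=7: +4·20° lon, +7·10° lat → SW at lon -100°, lat -20°.
Square 2, 3: +2·2° lon, +3·1° lat → SW at lon -96°, lat -17°.
Subsquare a=0, w=22: +0·0.0833333° lon, +22·0.0416667° lat → SW at lon -96°, lat -16.0833°.
Extended square 8, 9: +8·0.00833333° lon, +9·0.00416667° lat → SW at lon -95.9333°, lat -16.0458°.
Cell spans 0.00833333° lon × 0.00416667° lat. Centre is SW corner plus half of each.
latitude -16.04375, longitude -95.92917.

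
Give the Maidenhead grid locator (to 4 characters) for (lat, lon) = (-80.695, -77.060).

Offset from 180°W / 90°S: lon 102.94°, lat 9.31°.
Field (20°×10°, letters A–R): lon ⌊102.94/20⌋ = 5 → F; lat ⌊9.31/10⌋ = 0 → A.
Square (2°×1°, digits 0–9): lon ⌊2.94/2⌋ = 1; lat ⌊9.31/1⌋ = 9.

FA19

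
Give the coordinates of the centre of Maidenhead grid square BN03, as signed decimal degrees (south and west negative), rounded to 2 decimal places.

Field B=1, N=13: +1·20° lon, +13·10° lat → SW at lon -160°, lat 40°.
Square 0, 3: +0·2° lon, +3·1° lat → SW at lon -160°, lat 43°.
Cell spans 2° lon × 1° lat. Centre is SW corner plus half of each.
latitude 43.50, longitude -159.00.

43.50, -159.00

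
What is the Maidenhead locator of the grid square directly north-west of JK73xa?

JK73wb

Longitude subsquare x = 23; −1 → 22 = w.
Latitude subsquare a = 0; +1 → 1 = b.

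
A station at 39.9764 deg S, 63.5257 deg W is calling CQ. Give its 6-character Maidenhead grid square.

FF80fa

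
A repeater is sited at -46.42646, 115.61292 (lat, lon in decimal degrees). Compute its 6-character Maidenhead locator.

OE73tn

Shift to the Maidenhead origin (180°W, 90°S): lon 295.6129, lat 43.5735.
Field (20°×10°, letters A–R): lon ⌊295.6129/20⌋ = 14 → O; lat ⌊43.5735/10⌋ = 4 → E.
Square (2°×1°, digits 0–9): lon ⌊15.6129/2⌋ = 7; lat ⌊3.5735/1⌋ = 3.
Subsquare (5′×2.5′, letters a–x): lon ⌊1.6129/0.0833333⌋ = 19 → t; lat ⌊0.5735/0.0416667⌋ = 13 → n.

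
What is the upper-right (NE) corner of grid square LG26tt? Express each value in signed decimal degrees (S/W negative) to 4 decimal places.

Field L=11, G=6: +11·20° lon, +6·10° lat → SW at lon 40°, lat -30°.
Square 2, 6: +2·2° lon, +6·1° lat → SW at lon 44°, lat -24°.
Subsquare t=19, t=19: +19·0.0833333° lon, +19·0.0416667° lat → SW at lon 45.5833°, lat -23.2083°.
Cell spans 0.0833333° lon × 0.0416667° lat. NE corner is SW corner plus one full cell.
latitude -23.1667, longitude 45.6667.

-23.1667, 45.6667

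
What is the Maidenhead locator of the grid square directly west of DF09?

CF99

Longitude square 0; −1 → -1, wraps to 9, carry into field.
Longitude field D = 3; −1 → 2 = C.
The latitude characters are unchanged.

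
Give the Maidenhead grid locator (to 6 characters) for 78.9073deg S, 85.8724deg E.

NB21wc

Add 180° to longitude and 90° to latitude: 265.8724, 11.0927.
Field (20°×10°, letters A–R): 265.8724/20 → 13 → N, 11.0927/10 → 1 → B; chars NB.
Square (2°×1°, digits 0–9): 5.8724/2 → 2, 1.0927/1 → 1; chars 21.
Subsquare (5′×2.5′, letters a–x): 1.8724/0.0833333 → 22 → w, 0.0927/0.0416667 → 2 → c; chars wc.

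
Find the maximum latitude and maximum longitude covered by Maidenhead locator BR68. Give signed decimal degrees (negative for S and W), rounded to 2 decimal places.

89.00, -146.00

Field B=1, R=17: +1·20° lon, +17·10° lat → SW at lon -160°, lat 80°.
Square 6, 8: +6·2° lon, +8·1° lat → SW at lon -148°, lat 88°.
Cell spans 2° lon × 1° lat. NE corner is SW corner plus one full cell.
latitude 89.00, longitude -146.00.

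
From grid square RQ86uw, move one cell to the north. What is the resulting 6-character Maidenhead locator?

Latitude subsquare w = 22; +1 → 23 = x.
The longitude characters are unchanged.

RQ86ux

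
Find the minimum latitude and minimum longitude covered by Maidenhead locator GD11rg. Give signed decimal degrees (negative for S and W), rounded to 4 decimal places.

-58.7500, -56.5833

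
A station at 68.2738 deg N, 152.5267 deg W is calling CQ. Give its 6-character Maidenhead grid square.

BP38rg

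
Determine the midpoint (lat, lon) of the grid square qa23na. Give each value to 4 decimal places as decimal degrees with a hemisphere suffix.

86.9792° S, 145.1250° E

Field Q=16, A=0: +16·20° lon, +0·10° lat → SW at lon 140°, lat -90°.
Square 2, 3: +2·2° lon, +3·1° lat → SW at lon 144°, lat -87°.
Subsquare n=13, a=0: +13·0.0833333° lon, +0·0.0416667° lat → SW at lon 145.083°, lat -87°.
Cell spans 0.0833333° lon × 0.0416667° lat. Centre is SW corner plus half of each.
latitude 86.9792° S, longitude 145.1250° E.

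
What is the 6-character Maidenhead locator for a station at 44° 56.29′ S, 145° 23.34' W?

Offset from 180°W / 90°S: lon 34.6110°, lat 45.0618°.
Field: 34.6110/20 → 1 → B, 45.0618/10 → 4 → E; chars BE.
Square: 14.6110/2 → 7, 5.0618/1 → 5; chars 75.
Subsquare: 0.6110/0.0833333 → 7 → h, 0.0618/0.0416667 → 1 → b; chars hb.

BE75hb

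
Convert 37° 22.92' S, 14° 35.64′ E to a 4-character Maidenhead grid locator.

JF72

Add 180° to longitude and 90° to latitude: 194.59, 52.62.
Field: lon ⌊194.59/20⌋ = 9 → J; lat ⌊52.62/10⌋ = 5 → F.
Square: lon ⌊14.59/2⌋ = 7; lat ⌊2.62/1⌋ = 2.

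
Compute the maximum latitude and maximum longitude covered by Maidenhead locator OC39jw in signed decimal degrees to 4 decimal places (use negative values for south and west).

-60.0417, 106.8333

Field O=14, C=2: +14·20° lon, +2·10° lat → SW at lon 100°, lat -70°.
Square 3, 9: +3·2° lon, +9·1° lat → SW at lon 106°, lat -61°.
Subsquare j=9, w=22: +9·0.0833333° lon, +22·0.0416667° lat → SW at lon 106.75°, lat -60.0833°.
Cell spans 0.0833333° lon × 0.0416667° lat. NE corner is SW corner plus one full cell.
latitude -60.0417, longitude 106.8333.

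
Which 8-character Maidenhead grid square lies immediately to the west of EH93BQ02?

EH93aq92

Longitude extended square 0; −1 → -1, wraps to 9, carry into subsquare.
Longitude subsquare b = 1; −1 → 0 = a.
The latitude characters are unchanged.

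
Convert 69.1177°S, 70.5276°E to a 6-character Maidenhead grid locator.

MC50gv

Add 180° to longitude and 90° to latitude: 250.5276, 20.8823.
Field (20°×10°, letters A–R): lon ⌊250.5276/20⌋ = 12 → M; lat ⌊20.8823/10⌋ = 2 → C.
Square (2°×1°, digits 0–9): lon ⌊10.5276/2⌋ = 5; lat ⌊0.8823/1⌋ = 0.
Subsquare (5′×2.5′, letters a–x): lon ⌊0.5276/0.0833333⌋ = 6 → g; lat ⌊0.8823/0.0416667⌋ = 21 → v.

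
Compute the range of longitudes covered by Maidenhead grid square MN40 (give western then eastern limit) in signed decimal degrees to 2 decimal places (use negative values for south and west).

68.00, 70.00

Field M=12, N=13: +12·20° lon, +13·10° lat → SW at lon 60°, lat 40°.
Square 4, 0: +4·2° lon, +0·1° lat → SW at lon 68°, lat 40°.
Cell spans 2° lon × 1° lat.
west 68.00, east 70.00.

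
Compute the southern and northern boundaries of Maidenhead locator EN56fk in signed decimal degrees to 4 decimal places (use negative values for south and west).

Field E=4, N=13: +4·20° lon, +13·10° lat → SW at lon -100°, lat 40°.
Square 5, 6: +5·2° lon, +6·1° lat → SW at lon -90°, lat 46°.
Subsquare f=5, k=10: +5·0.0833333° lon, +10·0.0416667° lat → SW at lon -89.5833°, lat 46.4167°.
Cell spans 0.0833333° lon × 0.0416667° lat.
south 46.4167, north 46.4583.

46.4167, 46.4583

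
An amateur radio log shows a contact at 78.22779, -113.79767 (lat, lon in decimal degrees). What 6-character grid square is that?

DQ38cf

Add 180° to longitude and 90° to latitude: 66.2023, 168.2278.
Field: lon ⌊66.2023/20⌋ = 3 → D; lat ⌊168.2278/10⌋ = 16 → Q.
Square: lon ⌊6.2023/2⌋ = 3; lat ⌊8.2278/1⌋ = 8.
Subsquare: lon ⌊0.2023/0.0833333⌋ = 2 → c; lat ⌊0.2278/0.0416667⌋ = 5 → f.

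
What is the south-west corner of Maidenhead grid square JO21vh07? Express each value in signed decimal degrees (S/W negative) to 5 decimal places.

51.32083, 5.75000

Field J=9, O=14: +9·20° lon, +14·10° lat → SW at lon 0°, lat 50°.
Square 2, 1: +2·2° lon, +1·1° lat → SW at lon 4°, lat 51°.
Subsquare v=21, h=7: +21·0.0833333° lon, +7·0.0416667° lat → SW at lon 5.75°, lat 51.2917°.
Extended square 0, 7: +0·0.00833333° lon, +7·0.00416667° lat → SW at lon 5.75°, lat 51.3208°.
latitude 51.32083, longitude 5.75000.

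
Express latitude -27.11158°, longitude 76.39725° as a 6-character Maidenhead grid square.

Shift to the Maidenhead origin (180°W, 90°S): lon 256.3972, lat 62.8884.
Field: lon ⌊256.3972/20⌋ = 12 → M; lat ⌊62.8884/10⌋ = 6 → G.
Square: lon ⌊16.3972/2⌋ = 8; lat ⌊2.8884/1⌋ = 2.
Subsquare: lon ⌊0.3972/0.0833333⌋ = 4 → e; lat ⌊0.8884/0.0416667⌋ = 21 → v.

MG82ev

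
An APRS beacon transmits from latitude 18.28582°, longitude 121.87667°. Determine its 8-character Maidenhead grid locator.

Add 180° to longitude and 90° to latitude: 301.87667, 108.28582.
Field: lon ⌊301.87667/20⌋ = 15 → P; lat ⌊108.28582/10⌋ = 10 → K.
Square: lon ⌊1.87667/2⌋ = 0; lat ⌊8.28582/1⌋ = 8.
Subsquare: lon ⌊1.87667/0.0833333⌋ = 22 → w; lat ⌊0.28582/0.0416667⌋ = 6 → g.
Extended square: lon ⌊0.04334/0.00833333⌋ = 5; lat ⌊0.03582/0.00416667⌋ = 8.

PK08wg58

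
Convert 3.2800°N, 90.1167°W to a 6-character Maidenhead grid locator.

Offset from 180°W / 90°S: lon 89.8833°, lat 93.2800°.
Field: lon ⌊89.8833/20⌋ = 4 → E; lat ⌊93.2800/10⌋ = 9 → J.
Square: lon ⌊9.8833/2⌋ = 4; lat ⌊3.2800/1⌋ = 3.
Subsquare: lon ⌊1.8833/0.0833333⌋ = 22 → w; lat ⌊0.2800/0.0416667⌋ = 6 → g.

EJ43wg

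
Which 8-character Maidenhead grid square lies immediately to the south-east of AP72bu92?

AP72cu01

Longitude extended square 9; +1 → 10, wraps to 0, carry into subsquare.
Longitude subsquare b = 1; +1 → 2 = c.
Latitude extended square 2; −1 → 1.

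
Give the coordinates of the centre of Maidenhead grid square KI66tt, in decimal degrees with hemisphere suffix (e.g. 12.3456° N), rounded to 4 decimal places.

3.1875° S, 33.6250° E

Field K=10, I=8: +10·20° lon, +8·10° lat → SW at lon 20°, lat -10°.
Square 6, 6: +6·2° lon, +6·1° lat → SW at lon 32°, lat -4°.
Subsquare t=19, t=19: +19·0.0833333° lon, +19·0.0416667° lat → SW at lon 33.5833°, lat -3.20833°.
Cell spans 0.0833333° lon × 0.0416667° lat. Centre is SW corner plus half of each.
latitude 3.1875° S, longitude 33.6250° E.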